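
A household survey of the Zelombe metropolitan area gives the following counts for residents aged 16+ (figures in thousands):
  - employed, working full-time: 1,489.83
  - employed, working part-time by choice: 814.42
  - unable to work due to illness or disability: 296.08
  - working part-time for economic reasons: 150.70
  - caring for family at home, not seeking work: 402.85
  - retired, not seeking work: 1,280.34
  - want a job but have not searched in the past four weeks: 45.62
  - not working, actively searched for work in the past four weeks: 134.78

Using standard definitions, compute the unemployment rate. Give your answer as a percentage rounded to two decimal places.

Unemployment rate ≈ 5.20%.

Employed = 1,489.83 + 814.42 + 150.70 = 2,454.95 thousand (anyone who worked, including part-time for economic reasons, counts as employed).
Unemployed = 134.78 thousand.
Labor force = 2,454.95 + 134.78 = 2,589.73 thousand.
Unemployment rate = 134.78 / 2,589.73 = 5.20%.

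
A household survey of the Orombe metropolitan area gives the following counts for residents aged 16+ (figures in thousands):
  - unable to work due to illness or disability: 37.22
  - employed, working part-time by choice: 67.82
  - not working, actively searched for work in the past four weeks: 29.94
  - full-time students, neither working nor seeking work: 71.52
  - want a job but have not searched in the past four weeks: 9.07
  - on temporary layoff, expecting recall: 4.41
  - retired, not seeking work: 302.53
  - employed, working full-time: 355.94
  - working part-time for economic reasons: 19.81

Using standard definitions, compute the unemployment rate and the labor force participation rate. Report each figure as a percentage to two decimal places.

Employed = 67.82 + 355.94 + 19.81 = 443.57 thousand (anyone who worked, including part-time for economic reasons, counts as employed).
Unemployed = 29.94 + 4.41 = 34.35 thousand (jobless and actively searching, or on temporary layoff).
Labor force = 443.57 + 34.35 = 477.92 thousand.
Not in labor force = 37.22 + 71.52 + 9.07 + 302.53 = 420.34 thousand (those not working and not actively searching are outside the labor force — including those who want a job but have given up searching).
Civilian working-age population = 477.92 + 420.34 = 898.26 thousand.
Unemployment rate = 34.35 / 477.92 = 7.19%.
Labor force participation rate = 477.92 / 898.26 = 53.21%.

Unemployment rate ≈ 7.19%; labor force participation rate ≈ 53.21%.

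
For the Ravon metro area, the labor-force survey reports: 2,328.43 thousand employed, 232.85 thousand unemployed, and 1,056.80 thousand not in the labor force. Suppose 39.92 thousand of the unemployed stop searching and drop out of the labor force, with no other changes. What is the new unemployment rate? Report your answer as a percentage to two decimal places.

New unemployment rate ≈ 7.65%.

Initially, labor force = 2,328.43 + 232.85 = 2,561.28 thousand, so u = 232.85/2,561.28 = 9.09%.
After the change, unemployed and labor force both fall by 39.92 → E = 2,328.43, U = 192.93, labor force = 2,521.36 thousand.
New unemployment rate = 192.93 / 2,521.36 = 7.65%.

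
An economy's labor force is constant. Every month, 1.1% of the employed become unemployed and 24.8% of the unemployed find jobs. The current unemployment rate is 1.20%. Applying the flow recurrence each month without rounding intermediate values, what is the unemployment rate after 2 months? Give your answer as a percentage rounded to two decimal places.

With a fixed labor force, u_{t+1} = u_t + s·(1−u_t) − f·u_t = u_t·(1−s−f) + s.
Here 1−s−f = 0.741 and s = 0.011.
u_1 = 0.012000 × 0.741 + 0.011 = 0.019892.
u_2 = 0.019892 × 0.741 + 0.011 = 0.025740.

Unemployment rate after two months ≈ 2.57%.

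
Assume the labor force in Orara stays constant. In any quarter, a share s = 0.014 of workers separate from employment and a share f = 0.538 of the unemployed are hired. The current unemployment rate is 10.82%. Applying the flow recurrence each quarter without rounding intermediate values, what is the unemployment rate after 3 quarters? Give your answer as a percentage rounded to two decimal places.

Unemployment rate after three quarters ≈ 3.28%.

With a fixed labor force, u_{t+1} = u_t + s·(1−u_t) − f·u_t = u_t·(1−s−f) + s.
Here 1−s−f = 0.448 and s = 0.014.
u_1 = 0.108200 × 0.448 + 0.014 = 0.062474.
u_2 = 0.062474 × 0.448 + 0.014 = 0.041988.
u_3 = 0.041988 × 0.448 + 0.014 = 0.032811.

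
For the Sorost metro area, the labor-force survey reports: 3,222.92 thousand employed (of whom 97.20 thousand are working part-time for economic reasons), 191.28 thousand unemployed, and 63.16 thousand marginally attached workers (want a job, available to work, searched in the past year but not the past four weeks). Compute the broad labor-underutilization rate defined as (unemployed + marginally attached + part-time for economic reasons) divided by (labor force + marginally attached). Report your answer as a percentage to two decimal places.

Broad underutilization rate ≈ 10.11%.

Labor force = 3,222.92 + 191.28 = 3,414.20 thousand.
Numerator = 191.28 + 63.16 + 97.20 = 351.64 thousand.
Denominator = 3,414.20 + 63.16 = 3,477.36 thousand.
Broad rate = 351.64 / 3,477.36 = 10.11%.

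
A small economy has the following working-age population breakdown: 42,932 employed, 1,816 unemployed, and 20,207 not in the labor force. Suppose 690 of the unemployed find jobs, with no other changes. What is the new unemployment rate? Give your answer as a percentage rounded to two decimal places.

Initially, labor force = 42,932 + 1,816 = 44,748, so u = 1,816/44,748 = 4.06%.
After the change, unemployed falls and employed rises by 690; labor force unchanged → E = 43,622, U = 1,126, labor force = 44,748.
New unemployment rate = 1,126 / 44,748 = 2.52%.

New unemployment rate ≈ 2.52%.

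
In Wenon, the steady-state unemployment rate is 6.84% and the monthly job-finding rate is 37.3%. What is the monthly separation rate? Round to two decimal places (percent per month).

From u* = s/(s+f): s = u·f/(1−u).
s = 0.0684 × 37.3 / (1 − 0.0684) = 2.5513 / 0.9316 ≈ 2.74% per month.

Separation rate ≈ 2.74% per month.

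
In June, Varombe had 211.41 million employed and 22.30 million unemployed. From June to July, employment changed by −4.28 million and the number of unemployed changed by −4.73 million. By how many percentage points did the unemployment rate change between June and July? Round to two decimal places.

The unemployment rate changed by −1.72 percentage points.

June: labor force = 211.41 + 22.30 = 233.71; u = 22.30/233.71 = 9.54%.
July: labor force = 207.13 + 17.57 = 224.70; u = 17.57/224.70 = 7.82%.
Change = 7.82% − 9.54% = −1.72 pp.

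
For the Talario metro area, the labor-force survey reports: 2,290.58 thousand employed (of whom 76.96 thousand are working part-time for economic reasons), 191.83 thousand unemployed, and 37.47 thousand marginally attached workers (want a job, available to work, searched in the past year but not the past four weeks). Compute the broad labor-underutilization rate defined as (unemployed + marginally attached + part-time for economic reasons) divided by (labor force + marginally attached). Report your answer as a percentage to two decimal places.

Labor force = 2,290.58 + 191.83 = 2,482.41 thousand.
Numerator = 191.83 + 37.47 + 76.96 = 306.26 thousand.
Denominator = 2,482.41 + 37.47 = 2,519.88 thousand.
Broad rate = 306.26 / 2,519.88 = 12.15%.

Broad underutilization rate ≈ 12.15%.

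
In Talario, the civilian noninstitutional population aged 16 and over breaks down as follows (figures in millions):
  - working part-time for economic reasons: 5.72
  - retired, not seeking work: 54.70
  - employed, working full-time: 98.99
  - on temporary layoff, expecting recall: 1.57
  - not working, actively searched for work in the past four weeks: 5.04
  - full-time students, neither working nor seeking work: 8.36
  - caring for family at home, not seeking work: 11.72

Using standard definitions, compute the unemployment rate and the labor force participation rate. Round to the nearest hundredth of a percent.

Employed = 5.72 + 98.99 = 104.71 million (anyone who worked, including part-time for economic reasons, counts as employed).
Unemployed = 1.57 + 5.04 = 6.61 million (jobless and actively searching, or on temporary layoff).
Labor force = 104.71 + 6.61 = 111.32 million.
Not in labor force = 54.70 + 8.36 + 11.72 = 74.78 million (those not working and not actively searching are outside the labor force).
Civilian working-age population = 111.32 + 74.78 = 186.10 million.
Unemployment rate = 6.61 / 111.32 = 5.94%.
Labor force participation rate = 111.32 / 186.10 = 59.82%.

Unemployment rate ≈ 5.94%; labor force participation rate ≈ 59.82%.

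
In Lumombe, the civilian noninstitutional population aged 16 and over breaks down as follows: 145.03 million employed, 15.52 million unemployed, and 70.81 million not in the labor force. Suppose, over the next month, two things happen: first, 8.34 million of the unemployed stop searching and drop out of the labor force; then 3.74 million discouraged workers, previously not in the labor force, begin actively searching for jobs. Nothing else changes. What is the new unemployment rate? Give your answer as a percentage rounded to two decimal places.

New unemployment rate ≈ 7.00%.

Initially, labor force = 145.03 + 15.52 = 160.55 million, so u = 15.52/160.55 = 9.67%.
After the first change, unemployed and labor force both fall by 8.34 → E = 145.03, U = 7.18, labor force = 152.21 million.
After the second change, unemployed and labor force both rise by 3.74 → E = 145.03, U = 10.92, labor force = 155.95 million.
New unemployment rate = 10.92 / 155.95 = 7.00%.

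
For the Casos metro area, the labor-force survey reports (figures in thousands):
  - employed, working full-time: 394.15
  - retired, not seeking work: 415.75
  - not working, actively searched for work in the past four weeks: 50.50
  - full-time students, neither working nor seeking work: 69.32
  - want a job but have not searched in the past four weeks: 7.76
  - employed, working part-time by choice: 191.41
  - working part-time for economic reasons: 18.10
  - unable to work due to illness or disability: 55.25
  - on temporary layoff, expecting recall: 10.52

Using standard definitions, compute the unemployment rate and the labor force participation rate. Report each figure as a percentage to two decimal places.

Employed = 394.15 + 191.41 + 18.10 = 603.66 thousand (anyone who worked, including part-time for economic reasons, counts as employed).
Unemployed = 50.50 + 10.52 = 61.02 thousand (jobless and actively searching, or on temporary layoff).
Labor force = 603.66 + 61.02 = 664.68 thousand.
Not in labor force = 415.75 + 69.32 + 7.76 + 55.25 = 548.08 thousand (those not working and not actively searching are outside the labor force — including those who want a job but have given up searching).
Civilian working-age population = 664.68 + 548.08 = 1,212.76 thousand.
Unemployment rate = 61.02 / 664.68 = 9.18%.
Labor force participation rate = 664.68 / 1,212.76 = 54.81%.

Unemployment rate ≈ 9.18%; labor force participation rate ≈ 54.81%.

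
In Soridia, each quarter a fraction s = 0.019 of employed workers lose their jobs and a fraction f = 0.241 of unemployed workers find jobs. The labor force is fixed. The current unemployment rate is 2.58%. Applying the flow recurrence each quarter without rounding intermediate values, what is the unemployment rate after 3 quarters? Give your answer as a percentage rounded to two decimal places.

With a fixed labor force, u_{t+1} = u_t + s·(1−u_t) − f·u_t = u_t·(1−s−f) + s.
Here 1−s−f = 0.740 and s = 0.019.
u_1 = 0.025800 × 0.740 + 0.019 = 0.038092.
u_2 = 0.038092 × 0.740 + 0.019 = 0.047188.
u_3 = 0.047188 × 0.740 + 0.019 = 0.053919.

Unemployment rate after three quarters ≈ 5.39%.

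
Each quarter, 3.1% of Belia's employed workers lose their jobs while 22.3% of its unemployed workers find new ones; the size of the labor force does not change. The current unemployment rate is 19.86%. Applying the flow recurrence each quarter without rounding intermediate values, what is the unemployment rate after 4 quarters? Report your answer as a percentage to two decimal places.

With a fixed labor force, u_{t+1} = u_t + s·(1−u_t) − f·u_t = u_t·(1−s−f) + s.
Here 1−s−f = 0.746 and s = 0.031.
u_1 = 0.198600 × 0.746 + 0.031 = 0.179156.
u_2 = 0.179156 × 0.746 + 0.031 = 0.164650.
u_3 = 0.164650 × 0.746 + 0.031 = 0.153829.
u_4 = 0.153829 × 0.746 + 0.031 = 0.145756.

Unemployment rate after four quarters ≈ 14.58%.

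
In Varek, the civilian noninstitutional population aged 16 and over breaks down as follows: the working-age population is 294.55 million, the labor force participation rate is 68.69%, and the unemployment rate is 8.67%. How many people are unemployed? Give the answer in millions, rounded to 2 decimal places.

About 17.54 million are unemployed.

Labor force = 0.6869 × 294.55 = 202.33 million.
Unemployed = 0.0867 × 202.33 ≈ 17.54 million.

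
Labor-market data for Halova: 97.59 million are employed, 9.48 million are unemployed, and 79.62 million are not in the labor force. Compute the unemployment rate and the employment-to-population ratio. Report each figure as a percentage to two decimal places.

Unemployment rate ≈ 8.85%; employment-population ratio ≈ 52.27%.

Labor force = employed + unemployed = 97.59 + 9.48 = 107.07 million.
Working-age population = 107.07 + 79.62 = 186.69 million.
Unemployment rate = 9.48 / 107.07 = 8.85%.
Employment-population ratio = 97.59 / 186.69 = 52.27%.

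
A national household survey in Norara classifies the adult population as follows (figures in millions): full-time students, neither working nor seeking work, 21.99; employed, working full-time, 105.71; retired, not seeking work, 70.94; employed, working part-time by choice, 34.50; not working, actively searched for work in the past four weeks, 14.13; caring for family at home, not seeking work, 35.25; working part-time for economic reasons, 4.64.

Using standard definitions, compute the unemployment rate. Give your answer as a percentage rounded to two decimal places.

Unemployment rate ≈ 8.89%.

Employed = 105.71 + 34.50 + 4.64 = 144.85 million (anyone who worked, including part-time for economic reasons, counts as employed).
Unemployed = 14.13 million.
Labor force = 144.85 + 14.13 = 158.98 million.
Unemployment rate = 14.13 / 158.98 = 8.89%.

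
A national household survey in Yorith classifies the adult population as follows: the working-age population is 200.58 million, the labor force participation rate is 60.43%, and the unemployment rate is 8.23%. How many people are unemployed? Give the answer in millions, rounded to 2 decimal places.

About 9.98 million are unemployed.

Labor force = 0.6043 × 200.58 = 121.21 million.
Unemployed = 0.0823 × 121.21 ≈ 9.98 million.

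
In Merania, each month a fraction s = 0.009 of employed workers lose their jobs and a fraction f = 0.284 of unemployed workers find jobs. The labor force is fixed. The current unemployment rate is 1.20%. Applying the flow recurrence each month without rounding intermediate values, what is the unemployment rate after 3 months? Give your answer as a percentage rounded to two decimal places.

With a fixed labor force, u_{t+1} = u_t + s·(1−u_t) − f·u_t = u_t·(1−s−f) + s.
Here 1−s−f = 0.707 and s = 0.009.
u_1 = 0.012000 × 0.707 + 0.009 = 0.017484.
u_2 = 0.017484 × 0.707 + 0.009 = 0.021361.
u_3 = 0.021361 × 0.707 + 0.009 = 0.024102.

Unemployment rate after three months ≈ 2.41%.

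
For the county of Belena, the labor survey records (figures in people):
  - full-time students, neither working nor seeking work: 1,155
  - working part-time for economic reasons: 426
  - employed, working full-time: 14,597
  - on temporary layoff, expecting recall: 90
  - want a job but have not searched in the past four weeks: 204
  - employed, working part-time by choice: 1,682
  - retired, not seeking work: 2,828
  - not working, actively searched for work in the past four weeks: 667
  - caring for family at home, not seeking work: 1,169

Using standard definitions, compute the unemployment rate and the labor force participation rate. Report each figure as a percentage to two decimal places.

Employed = 426 + 14,597 + 1,682 = 16,705 (anyone who worked, including part-time for economic reasons, counts as employed).
Unemployed = 90 + 667 = 757 (jobless and actively searching, or on temporary layoff).
Labor force = 16,705 + 757 = 17,462.
Not in labor force = 1,155 + 204 + 2,828 + 1,169 = 5,356 (those not working and not actively searching are outside the labor force — including those who want a job but have given up searching).
Civilian working-age population = 17,462 + 5,356 = 22,818.
Unemployment rate = 757 / 17,462 = 4.34%.
Labor force participation rate = 17,462 / 22,818 = 76.53%.

Unemployment rate ≈ 4.34%; labor force participation rate ≈ 76.53%.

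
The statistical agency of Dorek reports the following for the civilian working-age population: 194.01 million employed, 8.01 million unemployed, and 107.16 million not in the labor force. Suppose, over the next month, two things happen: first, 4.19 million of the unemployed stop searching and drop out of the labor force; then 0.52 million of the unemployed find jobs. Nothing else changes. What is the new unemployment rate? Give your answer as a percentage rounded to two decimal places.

New unemployment rate ≈ 1.67%.

Initially, labor force = 194.01 + 8.01 = 202.02 million, so u = 8.01/202.02 = 3.96%.
After the first change, unemployed and labor force both fall by 4.19 → E = 194.01, U = 3.82, labor force = 197.83 million.
After the second change, unemployed falls and employed rises by 0.52; labor force unchanged → E = 194.53, U = 3.30, labor force = 197.83 million.
New unemployment rate = 3.30 / 197.83 = 1.67%.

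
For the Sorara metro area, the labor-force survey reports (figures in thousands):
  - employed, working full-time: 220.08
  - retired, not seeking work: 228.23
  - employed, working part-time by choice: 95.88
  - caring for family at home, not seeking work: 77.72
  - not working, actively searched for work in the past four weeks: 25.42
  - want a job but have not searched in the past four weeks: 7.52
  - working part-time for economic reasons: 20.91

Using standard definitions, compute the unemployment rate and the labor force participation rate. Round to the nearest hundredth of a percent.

Employed = 220.08 + 95.88 + 20.91 = 336.87 thousand (anyone who worked, including part-time for economic reasons, counts as employed).
Unemployed = 25.42 thousand.
Labor force = 336.87 + 25.42 = 362.29 thousand.
Not in labor force = 228.23 + 77.72 + 7.52 = 313.47 thousand (those not working and not actively searching are outside the labor force — including those who want a job but have given up searching).
Civilian working-age population = 362.29 + 313.47 = 675.76 thousand.
Unemployment rate = 25.42 / 362.29 = 7.02%.
Labor force participation rate = 362.29 / 675.76 = 53.61%.

Unemployment rate ≈ 7.02%; labor force participation rate ≈ 53.61%.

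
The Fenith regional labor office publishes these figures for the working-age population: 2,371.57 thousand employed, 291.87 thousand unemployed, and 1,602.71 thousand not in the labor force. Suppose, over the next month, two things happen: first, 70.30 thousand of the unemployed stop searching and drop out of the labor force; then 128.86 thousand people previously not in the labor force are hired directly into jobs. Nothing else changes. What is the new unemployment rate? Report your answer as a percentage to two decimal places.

Initially, labor force = 2,371.57 + 291.87 = 2,663.44 thousand, so u = 291.87/2,663.44 = 10.96%.
After the first change, unemployed and labor force both fall by 70.30 → E = 2,371.57, U = 221.57, labor force = 2,593.14 thousand.
After the second change, employed and labor force both rise by 128.86; unemployed unchanged → E = 2,500.43, U = 221.57, labor force = 2,722.00 thousand.
New unemployment rate = 221.57 / 2,722.00 = 8.14%.

New unemployment rate ≈ 8.14%.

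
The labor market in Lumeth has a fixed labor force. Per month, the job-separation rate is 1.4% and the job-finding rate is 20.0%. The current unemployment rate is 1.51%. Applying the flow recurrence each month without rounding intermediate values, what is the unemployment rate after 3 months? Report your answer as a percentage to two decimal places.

Unemployment rate after three months ≈ 4.10%.

With a fixed labor force, u_{t+1} = u_t + s·(1−u_t) − f·u_t = u_t·(1−s−f) + s.
Here 1−s−f = 0.786 and s = 0.014.
u_1 = 0.015100 × 0.786 + 0.014 = 0.025869.
u_2 = 0.025869 × 0.786 + 0.014 = 0.034333.
u_3 = 0.034333 × 0.786 + 0.014 = 0.040986.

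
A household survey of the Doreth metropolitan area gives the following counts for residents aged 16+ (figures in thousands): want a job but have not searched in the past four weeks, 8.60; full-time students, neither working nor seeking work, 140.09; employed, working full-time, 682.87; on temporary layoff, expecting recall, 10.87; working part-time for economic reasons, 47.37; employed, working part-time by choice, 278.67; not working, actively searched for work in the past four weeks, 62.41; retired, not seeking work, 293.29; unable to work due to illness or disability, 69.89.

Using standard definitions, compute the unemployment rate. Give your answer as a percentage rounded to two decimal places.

Unemployment rate ≈ 6.77%.

Employed = 682.87 + 47.37 + 278.67 = 1,008.91 thousand (anyone who worked, including part-time for economic reasons, counts as employed).
Unemployed = 10.87 + 62.41 = 73.28 thousand (jobless and actively searching, or on temporary layoff).
Labor force = 1,008.91 + 73.28 = 1,082.19 thousand.
Unemployment rate = 73.28 / 1,082.19 = 6.77%.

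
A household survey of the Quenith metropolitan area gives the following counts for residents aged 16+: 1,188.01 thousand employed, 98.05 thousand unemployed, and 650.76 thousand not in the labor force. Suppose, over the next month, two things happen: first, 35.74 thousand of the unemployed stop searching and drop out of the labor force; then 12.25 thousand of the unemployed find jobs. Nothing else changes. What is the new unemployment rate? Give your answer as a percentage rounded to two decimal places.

New unemployment rate ≈ 4.00%.

Initially, labor force = 1,188.01 + 98.05 = 1,286.06 thousand, so u = 98.05/1,286.06 = 7.62%.
After the first change, unemployed and labor force both fall by 35.74 → E = 1,188.01, U = 62.31, labor force = 1,250.32 thousand.
After the second change, unemployed falls and employed rises by 12.25; labor force unchanged → E = 1,200.26, U = 50.06, labor force = 1,250.32 thousand.
New unemployment rate = 50.06 / 1,250.32 = 4.00%.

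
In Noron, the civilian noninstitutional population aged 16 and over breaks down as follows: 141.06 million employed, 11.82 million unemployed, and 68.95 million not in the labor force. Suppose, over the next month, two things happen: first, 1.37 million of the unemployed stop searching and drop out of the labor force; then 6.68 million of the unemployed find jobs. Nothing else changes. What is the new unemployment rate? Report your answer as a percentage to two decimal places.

New unemployment rate ≈ 2.49%.

Initially, labor force = 141.06 + 11.82 = 152.88 million, so u = 11.82/152.88 = 7.73%.
After the first change, unemployed and labor force both fall by 1.37 → E = 141.06, U = 10.45, labor force = 151.51 million.
After the second change, unemployed falls and employed rises by 6.68; labor force unchanged → E = 147.74, U = 3.77, labor force = 151.51 million.
New unemployment rate = 3.77 / 151.51 = 2.49%.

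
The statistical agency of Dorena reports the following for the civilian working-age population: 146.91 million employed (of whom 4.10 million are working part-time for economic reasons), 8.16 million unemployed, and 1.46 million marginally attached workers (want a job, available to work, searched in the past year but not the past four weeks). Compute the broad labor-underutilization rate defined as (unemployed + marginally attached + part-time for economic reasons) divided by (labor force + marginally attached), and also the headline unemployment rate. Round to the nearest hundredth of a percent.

Labor force = 146.91 + 8.16 = 155.07 million.
Numerator = 8.16 + 1.46 + 4.10 = 13.72 million.
Denominator = 155.07 + 1.46 = 156.53 million.
Broad rate = 13.72 / 156.53 = 8.77%.
Headline unemployment rate = 8.16 / 155.07 = 5.26%.

Broad underutilization rate ≈ 8.77%; headline unemployment rate ≈ 5.26%.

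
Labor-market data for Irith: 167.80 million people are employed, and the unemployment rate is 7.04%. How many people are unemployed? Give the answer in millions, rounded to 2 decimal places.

Let U be the number unemployed. The labor force is E + U, and U/(E+U) = 0.0704.
So U = 0.0704 × 167.80 / (1 − 0.0704) = 11.8131 / 0.9296 ≈ 12.71 million.

About 12.71 million are unemployed.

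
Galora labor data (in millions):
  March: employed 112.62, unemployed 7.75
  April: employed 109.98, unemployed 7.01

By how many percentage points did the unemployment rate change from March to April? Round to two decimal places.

March: labor force = 112.62 + 7.75 = 120.37; u = 7.75/120.37 = 6.44%.
April: labor force = 109.98 + 7.01 = 116.99; u = 7.01/116.99 = 5.99%.
Change = 5.99% − 6.44% = −0.45 pp.

The unemployment rate changed by −0.45 percentage points.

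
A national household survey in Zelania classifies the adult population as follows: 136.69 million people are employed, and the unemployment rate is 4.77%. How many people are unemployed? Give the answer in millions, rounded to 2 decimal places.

About 6.85 million are unemployed.

Let U be the number unemployed. The labor force is E + U, and U/(E+U) = 0.0477.
So U = 0.0477 × 136.69 / (1 − 0.0477) = 6.5201 / 0.9523 ≈ 6.85 million.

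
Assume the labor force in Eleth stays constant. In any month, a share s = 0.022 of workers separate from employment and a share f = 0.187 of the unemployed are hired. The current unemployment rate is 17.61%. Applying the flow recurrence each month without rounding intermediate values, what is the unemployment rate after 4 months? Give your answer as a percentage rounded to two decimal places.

With a fixed labor force, u_{t+1} = u_t + s·(1−u_t) − f·u_t = u_t·(1−s−f) + s.
Here 1−s−f = 0.791 and s = 0.022.
u_1 = 0.176100 × 0.791 + 0.022 = 0.161295.
u_2 = 0.161295 × 0.791 + 0.022 = 0.149584.
u_3 = 0.149584 × 0.791 + 0.022 = 0.140321.
u_4 = 0.140321 × 0.791 + 0.022 = 0.132994.

Unemployment rate after four months ≈ 13.30%.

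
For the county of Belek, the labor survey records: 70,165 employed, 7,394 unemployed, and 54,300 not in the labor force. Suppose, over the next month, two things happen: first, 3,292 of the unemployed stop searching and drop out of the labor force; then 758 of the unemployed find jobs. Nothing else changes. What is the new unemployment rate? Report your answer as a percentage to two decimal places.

Initially, labor force = 70,165 + 7,394 = 77,559, so u = 7,394/77,559 = 9.53%.
After the first change, unemployed and labor force both fall by 3,292 → E = 70,165, U = 4,102, labor force = 74,267.
After the second change, unemployed falls and employed rises by 758; labor force unchanged → E = 70,923, U = 3,344, labor force = 74,267.
New unemployment rate = 3,344 / 74,267 = 4.50%.

New unemployment rate ≈ 4.50%.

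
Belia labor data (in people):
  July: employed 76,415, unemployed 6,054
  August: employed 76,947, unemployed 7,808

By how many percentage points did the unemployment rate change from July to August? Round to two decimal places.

July: labor force = 76,415 + 6,054 = 82,469; u = 6,054/82,469 = 7.34%.
August: labor force = 76,947 + 7,808 = 84,755; u = 7,808/84,755 = 9.21%.
Change = 9.21% − 7.34% = +1.87 pp.

The unemployment rate changed by +1.87 percentage points.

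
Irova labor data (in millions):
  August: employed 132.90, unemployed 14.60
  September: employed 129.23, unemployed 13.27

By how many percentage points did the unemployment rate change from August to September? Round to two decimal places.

The unemployment rate changed by −0.59 percentage points.

August: labor force = 132.90 + 14.60 = 147.50; u = 14.60/147.50 = 9.90%.
September: labor force = 129.23 + 13.27 = 142.50; u = 13.27/142.50 = 9.31%.
Change = 9.31% − 9.90% = −0.59 pp.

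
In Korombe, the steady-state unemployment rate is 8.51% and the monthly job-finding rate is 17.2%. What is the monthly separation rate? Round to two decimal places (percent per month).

Separation rate ≈ 1.60% per month.

From u* = s/(s+f): s = u·f/(1−u).
s = 0.0851 × 17.2 / (1 − 0.0851) = 1.4637 / 0.9149 ≈ 1.60% per month.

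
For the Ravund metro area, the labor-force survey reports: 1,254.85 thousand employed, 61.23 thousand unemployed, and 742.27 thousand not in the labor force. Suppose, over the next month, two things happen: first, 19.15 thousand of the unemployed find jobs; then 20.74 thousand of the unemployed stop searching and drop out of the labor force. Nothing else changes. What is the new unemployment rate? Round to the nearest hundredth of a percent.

New unemployment rate ≈ 1.65%.

Initially, labor force = 1,254.85 + 61.23 = 1,316.08 thousand, so u = 61.23/1,316.08 = 4.65%.
After the first change, unemployed falls and employed rises by 19.15; labor force unchanged → E = 1,274.00, U = 42.08, labor force = 1,316.08 thousand.
After the second change, unemployed and labor force both fall by 20.74 → E = 1,274.00, U = 21.34, labor force = 1,295.34 thousand.
New unemployment rate = 21.34 / 1,295.34 = 1.65%.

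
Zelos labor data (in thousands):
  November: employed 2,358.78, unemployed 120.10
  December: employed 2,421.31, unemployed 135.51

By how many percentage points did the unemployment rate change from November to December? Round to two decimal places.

The unemployment rate changed by +0.46 percentage points.

November: labor force = 2,358.78 + 120.10 = 2,478.88; u = 120.10/2,478.88 = 4.84%.
December: labor force = 2,421.31 + 135.51 = 2,556.82; u = 135.51/2,556.82 = 5.30%.
Change = 5.30% − 4.84% = +0.46 pp.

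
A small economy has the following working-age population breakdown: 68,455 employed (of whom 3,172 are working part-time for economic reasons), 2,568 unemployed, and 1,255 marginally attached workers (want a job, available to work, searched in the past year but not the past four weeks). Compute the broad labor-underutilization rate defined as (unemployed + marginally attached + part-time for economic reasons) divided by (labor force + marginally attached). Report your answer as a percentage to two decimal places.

Labor force = 68,455 + 2,568 = 71,023.
Numerator = 2,568 + 1,255 + 3,172 = 6,995.
Denominator = 71,023 + 1,255 = 72,278.
Broad rate = 6,995 / 72,278 = 9.68%.

Broad underutilization rate ≈ 9.68%.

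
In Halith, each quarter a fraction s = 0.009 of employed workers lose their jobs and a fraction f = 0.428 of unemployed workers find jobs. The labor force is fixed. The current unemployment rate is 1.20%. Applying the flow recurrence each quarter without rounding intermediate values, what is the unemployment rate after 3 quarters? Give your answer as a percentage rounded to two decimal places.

With a fixed labor force, u_{t+1} = u_t + s·(1−u_t) − f·u_t = u_t·(1−s−f) + s.
Here 1−s−f = 0.563 and s = 0.009.
u_1 = 0.012000 × 0.563 + 0.009 = 0.015756.
u_2 = 0.015756 × 0.563 + 0.009 = 0.017871.
u_3 = 0.017871 × 0.563 + 0.009 = 0.019061.

Unemployment rate after three quarters ≈ 1.91%.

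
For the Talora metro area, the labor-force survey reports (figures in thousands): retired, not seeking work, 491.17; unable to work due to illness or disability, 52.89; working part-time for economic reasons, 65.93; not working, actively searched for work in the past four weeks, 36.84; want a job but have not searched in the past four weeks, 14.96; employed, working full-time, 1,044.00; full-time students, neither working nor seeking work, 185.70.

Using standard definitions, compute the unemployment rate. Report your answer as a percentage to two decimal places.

Unemployment rate ≈ 3.21%.

Employed = 65.93 + 1,044.00 = 1,109.93 thousand (anyone who worked, including part-time for economic reasons, counts as employed).
Unemployed = 36.84 thousand.
Labor force = 1,109.93 + 36.84 = 1,146.77 thousand.
Unemployment rate = 36.84 / 1,146.77 = 3.21%.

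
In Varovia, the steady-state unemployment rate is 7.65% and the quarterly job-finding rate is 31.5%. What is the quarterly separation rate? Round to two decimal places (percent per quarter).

From u* = s/(s+f): s = u·f/(1−u).
s = 0.0765 × 31.5 / (1 − 0.0765) = 2.4097 / 0.9235 ≈ 2.61% per quarter.

Separation rate ≈ 2.61% per quarter.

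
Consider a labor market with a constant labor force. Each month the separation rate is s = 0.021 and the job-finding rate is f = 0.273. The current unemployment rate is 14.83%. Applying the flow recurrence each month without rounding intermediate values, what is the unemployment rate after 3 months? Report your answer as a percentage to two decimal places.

With a fixed labor force, u_{t+1} = u_t + s·(1−u_t) − f·u_t = u_t·(1−s−f) + s.
Here 1−s−f = 0.706 and s = 0.021.
u_1 = 0.148300 × 0.706 + 0.021 = 0.125700.
u_2 = 0.125700 × 0.706 + 0.021 = 0.109744.
u_3 = 0.109744 × 0.706 + 0.021 = 0.098479.

Unemployment rate after three months ≈ 9.85%.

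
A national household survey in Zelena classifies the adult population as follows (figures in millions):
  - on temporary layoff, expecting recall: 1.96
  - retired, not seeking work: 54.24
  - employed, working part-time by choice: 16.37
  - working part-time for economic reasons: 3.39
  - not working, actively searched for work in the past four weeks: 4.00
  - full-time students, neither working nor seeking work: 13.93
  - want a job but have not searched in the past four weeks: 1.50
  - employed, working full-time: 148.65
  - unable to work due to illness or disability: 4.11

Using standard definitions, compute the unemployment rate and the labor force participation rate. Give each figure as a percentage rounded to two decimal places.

Unemployment rate ≈ 3.42%; labor force participation rate ≈ 70.27%.

Employed = 16.37 + 3.39 + 148.65 = 168.41 million (anyone who worked, including part-time for economic reasons, counts as employed).
Unemployed = 1.96 + 4.00 = 5.96 million (jobless and actively searching, or on temporary layoff).
Labor force = 168.41 + 5.96 = 174.37 million.
Not in labor force = 54.24 + 13.93 + 1.50 + 4.11 = 73.78 million (those not working and not actively searching are outside the labor force — including those who want a job but have given up searching).
Civilian working-age population = 174.37 + 73.78 = 248.15 million.
Unemployment rate = 5.96 / 174.37 = 3.42%.
Labor force participation rate = 174.37 / 248.15 = 70.27%.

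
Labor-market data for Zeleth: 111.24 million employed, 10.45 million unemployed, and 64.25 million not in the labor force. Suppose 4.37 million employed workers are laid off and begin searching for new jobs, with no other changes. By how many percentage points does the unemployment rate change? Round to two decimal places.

The unemployment rate changes by +3.59 percentage points.

Initially, labor force = 111.24 + 10.45 = 121.69 million, so u = 10.45/121.69 = 8.59%.
After the change, employed falls and unemployed rises by 4.37; labor force unchanged → E = 106.87, U = 14.82, labor force = 121.69 million.
New unemployment rate = 14.82 / 121.69 = 12.18%.
Change = 12.18% − 8.59% = +3.59 percentage points.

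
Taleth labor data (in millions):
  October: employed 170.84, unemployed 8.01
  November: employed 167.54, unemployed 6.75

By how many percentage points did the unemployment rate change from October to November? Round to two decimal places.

The unemployment rate changed by −0.61 percentage points.

October: labor force = 170.84 + 8.01 = 178.85; u = 8.01/178.85 = 4.48%.
November: labor force = 167.54 + 6.75 = 174.29; u = 6.75/174.29 = 3.87%.
Change = 3.87% − 4.48% = −0.61 pp.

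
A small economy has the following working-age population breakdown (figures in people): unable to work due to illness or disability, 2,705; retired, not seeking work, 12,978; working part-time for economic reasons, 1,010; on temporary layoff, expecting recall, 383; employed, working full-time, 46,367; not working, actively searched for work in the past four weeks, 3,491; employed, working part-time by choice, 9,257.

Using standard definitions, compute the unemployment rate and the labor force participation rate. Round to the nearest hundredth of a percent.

Employed = 1,010 + 46,367 + 9,257 = 56,634 (anyone who worked, including part-time for economic reasons, counts as employed).
Unemployed = 383 + 3,491 = 3,874 (jobless and actively searching, or on temporary layoff).
Labor force = 56,634 + 3,874 = 60,508.
Not in labor force = 2,705 + 12,978 = 15,683 (those not working and not actively searching are outside the labor force).
Civilian working-age population = 60,508 + 15,683 = 76,191.
Unemployment rate = 3,874 / 60,508 = 6.40%.
Labor force participation rate = 60,508 / 76,191 = 79.42%.

Unemployment rate ≈ 6.40%; labor force participation rate ≈ 79.42%.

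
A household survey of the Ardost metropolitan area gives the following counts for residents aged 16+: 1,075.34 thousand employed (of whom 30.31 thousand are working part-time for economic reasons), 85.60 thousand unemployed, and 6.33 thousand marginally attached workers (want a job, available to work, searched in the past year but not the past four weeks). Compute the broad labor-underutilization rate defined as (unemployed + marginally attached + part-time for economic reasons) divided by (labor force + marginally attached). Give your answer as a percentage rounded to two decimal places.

Labor force = 1,075.34 + 85.60 = 1,160.94 thousand.
Numerator = 85.60 + 6.33 + 30.31 = 122.24 thousand.
Denominator = 1,160.94 + 6.33 = 1,167.27 thousand.
Broad rate = 122.24 / 1,167.27 = 10.47%.

Broad underutilization rate ≈ 10.47%.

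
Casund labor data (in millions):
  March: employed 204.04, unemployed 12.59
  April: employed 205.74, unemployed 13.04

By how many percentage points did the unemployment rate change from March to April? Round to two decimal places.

March: labor force = 204.04 + 12.59 = 216.63; u = 12.59/216.63 = 5.81%.
April: labor force = 205.74 + 13.04 = 218.78; u = 13.04/218.78 = 5.96%.
Change = 5.96% − 5.81% = +0.15 pp.

The unemployment rate changed by +0.15 percentage points.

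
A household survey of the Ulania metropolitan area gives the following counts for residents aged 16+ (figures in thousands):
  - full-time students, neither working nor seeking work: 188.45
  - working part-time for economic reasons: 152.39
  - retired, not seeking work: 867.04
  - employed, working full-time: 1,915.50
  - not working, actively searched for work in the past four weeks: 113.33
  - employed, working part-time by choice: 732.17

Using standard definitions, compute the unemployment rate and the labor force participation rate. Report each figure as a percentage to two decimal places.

Employed = 152.39 + 1,915.50 + 732.17 = 2,800.06 thousand (anyone who worked, including part-time for economic reasons, counts as employed).
Unemployed = 113.33 thousand.
Labor force = 2,800.06 + 113.33 = 2,913.39 thousand.
Not in labor force = 188.45 + 867.04 = 1,055.49 thousand (those not working and not actively searching are outside the labor force).
Civilian working-age population = 2,913.39 + 1,055.49 = 3,968.88 thousand.
Unemployment rate = 113.33 / 2,913.39 = 3.89%.
Labor force participation rate = 2,913.39 / 3,968.88 = 73.41%.

Unemployment rate ≈ 3.89%; labor force participation rate ≈ 73.41%.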